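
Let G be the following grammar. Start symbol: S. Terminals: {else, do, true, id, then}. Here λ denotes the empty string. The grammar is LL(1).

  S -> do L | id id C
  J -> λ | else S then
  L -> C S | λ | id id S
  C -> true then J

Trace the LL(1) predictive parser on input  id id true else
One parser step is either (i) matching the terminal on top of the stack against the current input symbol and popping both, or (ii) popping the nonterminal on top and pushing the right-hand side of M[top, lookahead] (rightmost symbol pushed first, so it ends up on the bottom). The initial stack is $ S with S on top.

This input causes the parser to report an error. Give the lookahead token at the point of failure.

step 1: stack=$ S  input=id id true else $  — expand S -> id id C
step 2: stack=$ C id id  input=id id true else $  — match id
step 3: stack=$ C id  input=id true else $  — match id
step 4: stack=$ C  input=true else $  — expand C -> true then J
step 5: stack=$ J then true  input=true else $  — match true
step 6: stack=$ J then  input=else $  — error: top is terminal then but lookahead is else

else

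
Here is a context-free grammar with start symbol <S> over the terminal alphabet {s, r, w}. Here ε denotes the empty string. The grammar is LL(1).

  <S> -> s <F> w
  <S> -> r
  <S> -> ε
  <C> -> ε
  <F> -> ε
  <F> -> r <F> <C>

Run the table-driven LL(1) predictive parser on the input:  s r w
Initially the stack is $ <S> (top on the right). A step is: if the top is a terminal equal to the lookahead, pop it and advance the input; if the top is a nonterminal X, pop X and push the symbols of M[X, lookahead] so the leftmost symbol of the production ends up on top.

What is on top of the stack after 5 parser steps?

     Stack          Input    Action
  1  $ <S>          s r w $  expand <S> -> s <F> w
  2  $ w <F> s      s r w $  match s
  3  $ w <F>        r w $    expand <F> -> r <F> <C>
  4  $ w <C> <F> r  r w $    match r
  5  $ w <C> <F>    w $      expand <F> -> ε
Stack after step 5: $ w <C> (top = <C>).

<C>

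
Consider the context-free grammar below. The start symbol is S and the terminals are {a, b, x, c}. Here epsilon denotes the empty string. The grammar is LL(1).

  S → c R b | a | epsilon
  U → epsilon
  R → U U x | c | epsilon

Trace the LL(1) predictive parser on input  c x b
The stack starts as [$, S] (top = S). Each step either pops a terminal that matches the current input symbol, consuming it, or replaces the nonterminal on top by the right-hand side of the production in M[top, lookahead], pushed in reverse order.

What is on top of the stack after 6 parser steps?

     Stack      Input    Action
  1  $ S        c x b $  expand S → c R b
  2  $ b R c    c x b $  match c
  3  $ b R      x b $    expand R → U U x
  4  $ b x U U  x b $    expand U → epsilon
  5  $ b x U    x b $    expand U → epsilon
  6  $ b x      x b $    match x
Stack after step 6: $ b (top = b).

b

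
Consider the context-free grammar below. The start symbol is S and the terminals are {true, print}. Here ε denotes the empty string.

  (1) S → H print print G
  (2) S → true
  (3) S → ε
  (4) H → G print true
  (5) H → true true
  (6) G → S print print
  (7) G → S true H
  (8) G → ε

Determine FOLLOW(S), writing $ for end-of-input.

{$, print, true}

FIRST(S): from S→H print print G we get {print, true}; from S→true we get {true}; from S→ε we get {ε}. So FIRST(S) = {ε, print, true}.
FIRST(G): from G→S print print we get {print, true}; from G→S true H we get {print, true}; from G→ε we get {ε}. So FIRST(G) = {ε, print, true}.
FIRST(H): from H→G print true we get {print, true}; from H→true true we get {true}. So FIRST(H) = {print, true}.
FOLLOW(S) includes $ since S is the start symbol.
FOLLOW(S): in G→S print print, S is followed by print print with FIRST {print}; in G→S true H, S is followed by true H with FIRST {true}. Thus FOLLOW(S) = {$, print, true}.
FOLLOW(G): in S→H print print G, the suffix after G is empty, so FOLLOW(G) ⊇ FOLLOW(S) = {$, print, true}; in H→G print true, G is followed by print true with FIRST {print}. Thus FOLLOW(G) = {$, print, true}.
FOLLOW(H): in S→H print print G, H is followed by print print G with FIRST {print}; in G→S true H, the suffix after H is empty, so FOLLOW(H) ⊇ FOLLOW(G) = {$, print, true}. Thus FOLLOW(H) = {$, print, true}.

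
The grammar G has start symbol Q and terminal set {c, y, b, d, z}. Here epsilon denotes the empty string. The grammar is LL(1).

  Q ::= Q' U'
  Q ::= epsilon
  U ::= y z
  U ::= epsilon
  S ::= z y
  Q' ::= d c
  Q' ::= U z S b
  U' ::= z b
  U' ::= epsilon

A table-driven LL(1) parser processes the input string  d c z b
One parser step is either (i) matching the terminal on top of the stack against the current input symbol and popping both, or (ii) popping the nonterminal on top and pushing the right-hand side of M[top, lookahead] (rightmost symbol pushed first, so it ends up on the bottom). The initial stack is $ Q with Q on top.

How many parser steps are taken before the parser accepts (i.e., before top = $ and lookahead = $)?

step 1: stack=$ Q  input=d c z b $  — expand Q ::= Q' U'
step 2: stack=$ U' Q'  input=d c z b $  — expand Q' ::= d c
step 3: stack=$ U' c d  input=d c z b $  — match d
step 4: stack=$ U' c  input=c z b $  — match c
step 5: stack=$ U'  input=z b $  — expand U' ::= z b
step 6: stack=$ b z  input=z b $  — match z
step 7: stack=$ b  input=b $  — match b
Accept reached after 7 steps.

7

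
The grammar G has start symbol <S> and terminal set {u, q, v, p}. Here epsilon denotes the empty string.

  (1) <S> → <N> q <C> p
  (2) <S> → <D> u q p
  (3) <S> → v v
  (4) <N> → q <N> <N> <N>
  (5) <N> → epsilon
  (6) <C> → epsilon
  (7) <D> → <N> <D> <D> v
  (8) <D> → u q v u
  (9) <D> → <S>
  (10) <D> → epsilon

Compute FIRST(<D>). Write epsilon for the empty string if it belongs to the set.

{epsilon, q, u, v}

FIRST(<N>) = {epsilon, q}
FIRST(<C>) = {epsilon}
FIRST(<S>) = {q, u, v}  (via <N> q <C> p, <D> u q p)
FIRST(<D>) = {epsilon, q, u, v}  (via <N> <D> <D> v, <S>)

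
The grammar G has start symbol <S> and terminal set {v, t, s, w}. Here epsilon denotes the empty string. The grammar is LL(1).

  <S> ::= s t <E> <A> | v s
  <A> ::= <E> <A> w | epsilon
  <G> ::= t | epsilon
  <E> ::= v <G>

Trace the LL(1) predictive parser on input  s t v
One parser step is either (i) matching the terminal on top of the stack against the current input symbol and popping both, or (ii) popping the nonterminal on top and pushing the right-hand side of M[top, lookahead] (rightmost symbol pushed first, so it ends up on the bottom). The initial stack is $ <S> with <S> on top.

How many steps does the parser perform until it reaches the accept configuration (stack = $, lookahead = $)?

7

step 1: stack=$ <S>  input=s t v $  — expand <S> ::= s t <E> <A>
step 2: stack=$ <A> <E> t s  input=s t v $  — match s
step 3: stack=$ <A> <E> t  input=t v $  — match t
step 4: stack=$ <A> <E>  input=v $  — expand <E> ::= v <G>
step 5: stack=$ <A> <G> v  input=v $  — match v
step 6: stack=$ <A> <G>  input=$  — expand <G> ::= epsilon
step 7: stack=$ <A>  input=$  — expand <A> ::= epsilon
Accept reached after 7 steps.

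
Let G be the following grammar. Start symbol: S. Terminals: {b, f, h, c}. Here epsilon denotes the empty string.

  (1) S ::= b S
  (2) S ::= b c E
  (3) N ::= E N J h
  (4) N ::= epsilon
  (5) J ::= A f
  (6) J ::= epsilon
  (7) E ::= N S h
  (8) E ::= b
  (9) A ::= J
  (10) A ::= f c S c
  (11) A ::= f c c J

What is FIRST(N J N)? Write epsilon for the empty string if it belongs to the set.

{epsilon, b, f}

FIRST(S) = {b}
FIRST(N) = {epsilon, b}  (via E N J h)
FIRST(E) = {b}  (via N S h)
FIRST(J) = {epsilon, f}  (via A f)
FIRST(A) = {epsilon, f}  (via J)
FIRST(N J N): take FIRST of each symbol in turn, carrying on past any symbol whose FIRST contains epsilon; result {epsilon, b, f}.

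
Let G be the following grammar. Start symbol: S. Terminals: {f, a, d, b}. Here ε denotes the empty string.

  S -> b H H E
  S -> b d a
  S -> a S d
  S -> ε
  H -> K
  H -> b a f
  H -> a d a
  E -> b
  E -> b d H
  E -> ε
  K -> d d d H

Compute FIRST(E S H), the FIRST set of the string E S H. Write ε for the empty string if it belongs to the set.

FIRST(S) = {ε, a, b}
FIRST(E) = {ε, b}
FIRST(K) = {d}
FIRST(H) = {a, b, d}  (via K)
FIRST(E S H): take FIRST of each symbol in turn, carrying on past any symbol whose FIRST contains ε; result {a, b, d}.

{a, b, d}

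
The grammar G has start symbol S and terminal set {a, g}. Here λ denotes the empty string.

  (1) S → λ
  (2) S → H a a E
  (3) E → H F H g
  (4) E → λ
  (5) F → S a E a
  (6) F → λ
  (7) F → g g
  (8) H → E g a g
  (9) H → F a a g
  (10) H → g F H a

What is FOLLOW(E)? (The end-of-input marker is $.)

FIRST(S) = {λ, a, g}  (via H a a E)
FIRST(F) = {λ, a, g}  (via S a E a)
FIRST(E) = {λ, a, g}  (via H F H g)
FIRST(H) = {a, g}  (via E g a g, F a a g)
FOLLOW(S) includes $ since S is the start symbol.
FOLLOW(S): in F→S a E a, S is followed by a E a with FIRST {a}. Thus FOLLOW(S) = {$, a}.
FOLLOW(E): in S→H a a E, the suffix after E is empty, so FOLLOW(E) ⊇ FOLLOW(S) = {$, a}; in F→S a E a, E is followed by a with FIRST {a}; in H→E g a g, E is followed by g a g with FIRST {g}. Thus FOLLOW(E) = {$, a, g}.
FOLLOW(F): in E→H F H g, F is followed by H g with FIRST {a, g}; in H→F a a g, F is followed by a a g with FIRST {a}; in H→g F H a, F is followed by H a with FIRST {a, g}. Thus FOLLOW(F) = {a, g}.
FOLLOW(H): in S→H a a E, H is followed by a a E with FIRST {a}; in E→H F H g (occurrence 1), H is followed by F H g with FIRST {a, g}; in E→H F H g (occurrence 2), H is followed by g with FIRST {g}; in H→g F H a, H is followed by a with FIRST {a}. Thus FOLLOW(H) = {a, g}.

{$, a, g}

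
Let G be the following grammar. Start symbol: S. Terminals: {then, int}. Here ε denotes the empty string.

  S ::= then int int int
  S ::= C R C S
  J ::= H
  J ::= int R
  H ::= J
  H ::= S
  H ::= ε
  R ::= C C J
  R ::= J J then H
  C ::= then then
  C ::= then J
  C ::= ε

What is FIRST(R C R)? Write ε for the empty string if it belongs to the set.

{ε, int, then}

FIRST(C): from C::=then then we get {then}; from C::=then J we get {then}; from C::=ε we get {ε}. So FIRST(C) = {ε, then}.
FIRST(S): from S::=then int int int we get {then}; from S::=C R C S we get {int, then}. So FIRST(S) = {int, then}.
FIRST(J): from J::=H we get {ε, int, then}; from J::=int R we get {int}. So FIRST(J) = {ε, int, then}.
FIRST(H): from H::=J we get {ε, int, then}; from H::=S we get {int, then}; from H::=ε we get {ε}. So FIRST(H) = {ε, int, then}.
FIRST(R): from R::=C C J we get {ε, int, then}; from R::=J J then H we get {int, then}. So FIRST(R) = {ε, int, then}.
FIRST(R C R): take FIRST of each symbol in turn, carrying on past any symbol whose FIRST contains ε; result {ε, int, then}.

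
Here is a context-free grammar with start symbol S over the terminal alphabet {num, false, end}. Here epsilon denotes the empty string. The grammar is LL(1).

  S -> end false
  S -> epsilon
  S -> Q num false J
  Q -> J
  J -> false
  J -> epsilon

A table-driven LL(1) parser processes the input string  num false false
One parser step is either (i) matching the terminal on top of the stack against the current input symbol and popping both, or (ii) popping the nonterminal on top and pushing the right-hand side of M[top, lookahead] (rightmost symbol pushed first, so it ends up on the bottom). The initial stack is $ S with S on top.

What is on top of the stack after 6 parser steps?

step 1: stack=$ S  input=num false false $  — expand S -> Q num false J
step 2: stack=$ J false num Q  input=num false false $  — expand Q -> J
step 3: stack=$ J false num J  input=num false false $  — expand J -> epsilon
step 4: stack=$ J false num  input=num false false $  — match num
step 5: stack=$ J false  input=false false $  — match false
step 6: stack=$ J  input=false $  — expand J -> false
Stack after step 6: $ false (top = false).

false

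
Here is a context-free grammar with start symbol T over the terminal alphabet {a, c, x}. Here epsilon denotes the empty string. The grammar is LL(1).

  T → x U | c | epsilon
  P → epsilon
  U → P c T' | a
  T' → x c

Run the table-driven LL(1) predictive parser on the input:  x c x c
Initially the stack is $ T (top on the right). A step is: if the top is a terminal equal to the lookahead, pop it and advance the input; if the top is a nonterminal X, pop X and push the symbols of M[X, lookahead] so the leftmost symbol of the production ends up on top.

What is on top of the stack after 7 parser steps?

step 1: stack=$ T  input=x c x c $  — expand T → x U
step 2: stack=$ U x  input=x c x c $  — match x
step 3: stack=$ U  input=c x c $  — expand U → P c T'
step 4: stack=$ T' c P  input=c x c $  — expand P → epsilon
step 5: stack=$ T' c  input=c x c $  — match c
step 6: stack=$ T'  input=x c $  — expand T' → x c
step 7: stack=$ c x  input=x c $  — match x
Stack after step 7: $ c (top = c).

c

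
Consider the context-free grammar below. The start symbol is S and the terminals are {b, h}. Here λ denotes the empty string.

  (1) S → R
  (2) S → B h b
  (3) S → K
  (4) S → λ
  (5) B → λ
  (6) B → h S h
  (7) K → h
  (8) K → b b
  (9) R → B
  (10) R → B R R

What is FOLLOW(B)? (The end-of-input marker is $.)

FIRST(B): from B→λ we get {λ}; from B→h S h we get {h}. So FIRST(B) = {λ, h}.
FIRST(K): from K→h we get {h}; from K→b b we get {b}. So FIRST(K) = {b, h}.
FIRST(R): from R→B we get {λ, h}; from R→B R R we get {λ, h}. So FIRST(R) = {λ, h}.
FIRST(S): from S→R we get {λ, h}; from S→B h b we get {h}; from S→K we get {b, h}; from S→λ we get {λ}. So FIRST(S) = {λ, b, h}.
FOLLOW(S) includes $ since S is the start symbol.
FOLLOW(S): in B→h S h, S is followed by h with FIRST {h}. Thus FOLLOW(S) = {$, h}.
FOLLOW(K): in S→K, the suffix after K is empty, so FOLLOW(K) ⊇ FOLLOW(S) = {$, h}. Thus FOLLOW(K) = {$, h}.
FOLLOW(R): in S→R, the suffix after R is empty, so FOLLOW(R) ⊇ FOLLOW(S) = {$, h}; in R→B R R (occurrence 1), R is followed by R with FIRST {λ, h}; in R→B R R (occurrence 1), the suffix after R is nullable (adds nothing new); in R→B R R (occurrence 2), the suffix after R is empty (adds nothing new). Thus FOLLOW(R) = {$, h}.
FOLLOW(B): in S→B h b, B is followed by h b with FIRST {h}; in R→B, the suffix after B is empty, so FOLLOW(B) ⊇ FOLLOW(R) = {$, h}; in R→B R R, B is followed by R R with FIRST {λ, h}; in R→B R R, the suffix after B is nullable, so FOLLOW(B) ⊇ FOLLOW(R) = {$, h}. Thus FOLLOW(B) = {$, h}.

{$, h}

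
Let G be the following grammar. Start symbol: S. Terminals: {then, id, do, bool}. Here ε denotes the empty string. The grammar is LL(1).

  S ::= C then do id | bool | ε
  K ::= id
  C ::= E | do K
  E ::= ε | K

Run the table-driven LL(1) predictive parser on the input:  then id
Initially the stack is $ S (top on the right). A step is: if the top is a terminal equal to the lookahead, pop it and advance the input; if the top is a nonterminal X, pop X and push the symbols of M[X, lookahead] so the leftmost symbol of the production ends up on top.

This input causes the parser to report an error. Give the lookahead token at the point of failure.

id

     Stack           Input      Action
  1  $ S             then id $  expand S ::= C then do id
  2  $ id do then C  then id $  expand C ::= E
  3  $ id do then E  then id $  expand E ::= ε
  4  $ id do then    then id $  match then
  5  $ id do         id $       error: top is terminal do but lookahead is id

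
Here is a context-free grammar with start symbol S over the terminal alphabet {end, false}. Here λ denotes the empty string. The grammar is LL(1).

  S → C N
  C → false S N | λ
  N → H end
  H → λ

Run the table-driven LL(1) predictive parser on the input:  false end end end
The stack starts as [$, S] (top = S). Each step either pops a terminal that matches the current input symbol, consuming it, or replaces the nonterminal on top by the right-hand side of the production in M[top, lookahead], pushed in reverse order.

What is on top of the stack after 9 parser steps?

H

     Stack          Input                Action
  1  $ S            false end end end $  expand S → C N
  2  $ N C          false end end end $  expand C → false S N
  3  $ N N S false  false end end end $  match false
  4  $ N N S        end end end $        expand S → C N
  5  $ N N N C      end end end $        expand C → λ
  6  $ N N N        end end end $        expand N → H end
  7  $ N N end H    end end end $        expand H → λ
  8  $ N N end      end end end $        match end
  9  $ N N          end end $            expand N → H end
Stack after step 9: $ N end H (top = H).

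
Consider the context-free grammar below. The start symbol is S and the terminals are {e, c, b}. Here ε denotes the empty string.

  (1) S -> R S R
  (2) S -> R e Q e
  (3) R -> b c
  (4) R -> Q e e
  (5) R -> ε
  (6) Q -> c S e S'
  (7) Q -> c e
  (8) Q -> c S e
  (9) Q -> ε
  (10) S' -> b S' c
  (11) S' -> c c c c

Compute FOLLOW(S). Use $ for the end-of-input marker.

{$, b, c, e}

FIRST(Q) = {ε, c}
FIRST(S') = {b, c}
FIRST(R) = {ε, b, c, e}  (via Q e e)
FIRST(S) = {b, c, e}  (via R S R, R e Q e)
FOLLOW(S) includes $ since S is the start symbol.
FOLLOW(S): in S->R S R, S is followed by R with FIRST {ε, b, c, e}; in S->R S R, the suffix after S is nullable (adds nothing new); in Q->c S e S', S is followed by e S' with FIRST {e}; in Q->c S e, S is followed by e with FIRST {e}. Thus FOLLOW(S) = {$, b, c, e}.
FOLLOW(R): in S->R S R (occurrence 1), R is followed by S R with FIRST {b, c, e}; in S->R S R (occurrence 2), the suffix after R is empty, so FOLLOW(R) ⊇ FOLLOW(S) = {$, b, c, e}; in S->R e Q e, R is followed by e Q e with FIRST {e}. Thus FOLLOW(R) = {$, b, c, e}.
FOLLOW(Q): in S->R e Q e, Q is followed by e with FIRST {e}; in R->Q e e, Q is followed by e e with FIRST {e}. Thus FOLLOW(Q) = {e}.
FOLLOW(S'): in Q->c S e S', the suffix after S' is empty, so FOLLOW(S') ⊇ FOLLOW(Q) = {e}; in S'->b S' c, S' is followed by c with FIRST {c}. Thus FOLLOW(S') = {c, e}.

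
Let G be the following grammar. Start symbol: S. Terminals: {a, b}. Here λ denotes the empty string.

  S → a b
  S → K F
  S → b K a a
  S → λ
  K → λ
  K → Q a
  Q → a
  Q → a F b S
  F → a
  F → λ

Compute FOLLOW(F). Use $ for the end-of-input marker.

FIRST(Q) = {a}
FIRST(F) = {λ, a}
FIRST(K) = {λ, a}  (via Q a)
FIRST(S) = {λ, a, b}  (via K F)
FOLLOW(S) includes $ since S is the start symbol.
FOLLOW(Q): in K→Q a, Q is followed by a with FIRST {a}. Thus FOLLOW(Q) = {a}.
FOLLOW(S): in Q→a F b S, the suffix after S is empty, so FOLLOW(S) ⊇ FOLLOW(Q) = {a}. Thus FOLLOW(S) = {$, a}.
FOLLOW(K): in S→K F, K is followed by F with FIRST {λ, a}; in S→K F, the suffix after K is nullable, so FOLLOW(K) ⊇ FOLLOW(S) = {$, a}; in S→b K a a, K is followed by a a with FIRST {a}. Thus FOLLOW(K) = {$, a}.
FOLLOW(F): in S→K F, the suffix after F is empty, so FOLLOW(F) ⊇ FOLLOW(S) = {$, a}; in Q→a F b S, F is followed by b S with FIRST {b}. Thus FOLLOW(F) = {$, a, b}.

{$, a, b}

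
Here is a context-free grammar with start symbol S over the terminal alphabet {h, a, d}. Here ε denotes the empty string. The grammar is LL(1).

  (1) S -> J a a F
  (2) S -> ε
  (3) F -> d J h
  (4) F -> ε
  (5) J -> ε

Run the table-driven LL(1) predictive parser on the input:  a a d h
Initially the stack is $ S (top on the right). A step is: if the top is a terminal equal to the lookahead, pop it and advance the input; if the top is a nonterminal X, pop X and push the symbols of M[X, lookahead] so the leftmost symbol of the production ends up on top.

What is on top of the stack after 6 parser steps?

     Stack      Input      Action
  1  $ S        a a d h $  expand S -> J a a F
  2  $ F a a J  a a d h $  expand J -> ε
  3  $ F a a    a a d h $  match a
  4  $ F a      a d h $    match a
  5  $ F        d h $      expand F -> d J h
  6  $ h J d    d h $      match d
Stack after step 6: $ h J (top = J).

J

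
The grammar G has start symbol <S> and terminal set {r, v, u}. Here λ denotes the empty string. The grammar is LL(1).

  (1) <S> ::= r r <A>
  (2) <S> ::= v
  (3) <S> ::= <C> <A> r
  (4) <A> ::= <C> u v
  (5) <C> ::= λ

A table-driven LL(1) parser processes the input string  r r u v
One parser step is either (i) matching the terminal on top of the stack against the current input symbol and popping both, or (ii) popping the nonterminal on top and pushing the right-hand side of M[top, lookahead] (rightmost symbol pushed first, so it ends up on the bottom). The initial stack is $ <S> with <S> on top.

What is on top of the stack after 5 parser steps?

step 1: stack=$ <S>  input=r r u v $  — expand <S> ::= r r <A>
step 2: stack=$ <A> r r  input=r r u v $  — match r
step 3: stack=$ <A> r  input=r u v $  — match r
step 4: stack=$ <A>  input=u v $  — expand <A> ::= <C> u v
step 5: stack=$ v u <C>  input=u v $  — expand <C> ::= λ
Stack after step 5: $ v u (top = u).

u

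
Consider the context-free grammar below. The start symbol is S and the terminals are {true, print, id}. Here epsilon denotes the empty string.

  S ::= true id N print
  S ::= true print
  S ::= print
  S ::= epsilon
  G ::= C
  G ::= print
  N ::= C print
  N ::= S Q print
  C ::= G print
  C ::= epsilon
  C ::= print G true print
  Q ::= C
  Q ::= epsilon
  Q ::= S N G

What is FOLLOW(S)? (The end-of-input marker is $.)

{$, print, true}

FIRST(S): from S::=true id N print we get {true}; from S::=true print we get {true}; from S::=print we get {print}; from S::=epsilon we get {epsilon}. So FIRST(S) = {epsilon, print, true}.
FIRST(G): from G::=C we get {epsilon, print}; from G::=print we get {print}. So FIRST(G) = {epsilon, print}.
FIRST(C): from C::=G print we get {print}; from C::=epsilon we get {epsilon}; from C::=print G true print we get {print}. So FIRST(C) = {epsilon, print}.
FIRST(N): from N::=C print we get {print}; from N::=S Q print we get {print, true}. So FIRST(N) = {print, true}.
FIRST(Q): from Q::=C we get {epsilon, print}; from Q::=epsilon we get {epsilon}; from Q::=S N G we get {print, true}. So FIRST(Q) = {epsilon, print, true}.
FOLLOW(S) includes $ since S is the start symbol.
FOLLOW(S): in N::=S Q print, S is followed by Q print with FIRST {print, true}; in Q::=S N G, S is followed by N G with FIRST {print, true}. Thus FOLLOW(S) = {$, print, true}.
FOLLOW(Q): in N::=S Q print, Q is followed by print with FIRST {print}. Thus FOLLOW(Q) = {print}.
FOLLOW(G): in C::=G print, G is followed by print with FIRST {print}; in C::=print G true print, G is followed by true print with FIRST {true}; in Q::=S N G, the suffix after G is empty, so FOLLOW(G) ⊇ FOLLOW(Q) = {print}. Thus FOLLOW(G) = {print, true}.
FOLLOW(N): in S::=true id N print, N is followed by print with FIRST {print}; in Q::=S N G, N is followed by G with FIRST {epsilon, print}; in Q::=S N G, the suffix after N is nullable, so FOLLOW(N) ⊇ FOLLOW(Q) = {print}. Thus FOLLOW(N) = {print}.
FOLLOW(C): in G::=C, the suffix after C is empty, so FOLLOW(C) ⊇ FOLLOW(G) = {print, true}; in N::=C print, C is followed by print with FIRST {print}; in Q::=C, the suffix after C is empty, so FOLLOW(C) ⊇ FOLLOW(Q) = {print}. Thus FOLLOW(C) = {print, true}.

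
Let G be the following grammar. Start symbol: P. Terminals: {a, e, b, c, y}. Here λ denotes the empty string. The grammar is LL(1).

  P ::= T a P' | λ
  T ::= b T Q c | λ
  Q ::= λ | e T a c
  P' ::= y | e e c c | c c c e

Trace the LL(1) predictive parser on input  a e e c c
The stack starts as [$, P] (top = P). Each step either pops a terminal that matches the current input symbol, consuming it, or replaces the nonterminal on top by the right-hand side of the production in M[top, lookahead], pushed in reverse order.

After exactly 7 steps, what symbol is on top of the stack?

     Stack      Input        Action
  1  $ P        a e e c c $  expand P ::= T a P'
  2  $ P' a T   a e e c c $  expand T ::= λ
  3  $ P' a     a e e c c $  match a
  4  $ P'       e e c c $    expand P' ::= e e c c
  5  $ c c e e  e e c c $    match e
  6  $ c c e    e c c $      match e
  7  $ c c      c c $        match c
Stack after step 7: $ c (top = c).

c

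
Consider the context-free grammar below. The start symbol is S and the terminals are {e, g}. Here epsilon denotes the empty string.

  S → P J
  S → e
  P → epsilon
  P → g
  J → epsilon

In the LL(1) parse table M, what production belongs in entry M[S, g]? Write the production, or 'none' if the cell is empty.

S → P J

FIRST(P): from P→epsilon we get {epsilon}; from P→g we get {g}. So FIRST(P) = {epsilon, g}.
FIRST(J): from J→epsilon we get {epsilon}. So FIRST(J) = {epsilon}.
FIRST(S): from S→P J we get {epsilon, g}; from S→e we get {e}. So FIRST(S) = {epsilon, e, g}.
FOLLOW(S) includes $ since S is the start symbol.
FOLLOW(S): S appears on no right-hand side. Thus FOLLOW(S) = {$}.
For S → P J: FIRST(P J) = {epsilon, g}, so it goes in M[S, t] for t ∈ {g}; since epsilon ∈ FIRST, also for every t ∈ FOLLOW(S) = {$}.
For S → e: FIRST(e) = {e}, so it goes in M[S, t] for t ∈ {e}.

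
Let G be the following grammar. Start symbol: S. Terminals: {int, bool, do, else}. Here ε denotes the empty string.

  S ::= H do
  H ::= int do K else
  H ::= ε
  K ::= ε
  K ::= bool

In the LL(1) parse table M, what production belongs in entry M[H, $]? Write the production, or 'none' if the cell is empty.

none

FIRST(H): from H::=int do K else we get {int}; from H::=ε we get {ε}. So FIRST(H) = {ε, int}.
FIRST(K): from K::=ε we get {ε}; from K::=bool we get {bool}. So FIRST(K) = {ε, bool}.
FIRST(S): from S::=H do we get {do, int}. So FIRST(S) = {do, int}.
FOLLOW(S) includes $ since S is the start symbol.
FOLLOW(H): in S::=H do, H is followed by do with FIRST {do}. Thus FOLLOW(H) = {do}.
For H ::= int do K else: FIRST(int do K else) = {int}, so it goes in M[H, t] for t ∈ {int}.
For H ::= ε: FIRST(ε) = {ε}, so it goes in M[H, t] for t ∈ {}; since ε ∈ FIRST, also for every t ∈ FOLLOW(H) = {do}.
None of these place a production in M[H, $].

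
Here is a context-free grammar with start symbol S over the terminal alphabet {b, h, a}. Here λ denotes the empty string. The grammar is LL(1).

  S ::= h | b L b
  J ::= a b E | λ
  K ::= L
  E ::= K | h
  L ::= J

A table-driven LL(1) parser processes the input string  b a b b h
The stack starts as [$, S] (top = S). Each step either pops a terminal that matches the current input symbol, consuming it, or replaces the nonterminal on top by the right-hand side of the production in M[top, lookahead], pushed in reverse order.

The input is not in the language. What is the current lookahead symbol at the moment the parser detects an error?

h

step 1: stack=$ S  input=b a b b h $  — expand S ::= b L b
step 2: stack=$ b L b  input=b a b b h $  — match b
step 3: stack=$ b L  input=a b b h $  — expand L ::= J
step 4: stack=$ b J  input=a b b h $  — expand J ::= a b E
step 5: stack=$ b E b a  input=a b b h $  — match a
step 6: stack=$ b E b  input=b b h $  — match b
step 7: stack=$ b E  input=b h $  — expand E ::= K
step 8: stack=$ b K  input=b h $  — expand K ::= L
step 9: stack=$ b L  input=b h $  — expand L ::= J
step 10: stack=$ b J  input=b h $  — expand J ::= λ
step 11: stack=$ b  input=b h $  — match b
step 12: stack=$  input=h $  — error: stack empty but input remains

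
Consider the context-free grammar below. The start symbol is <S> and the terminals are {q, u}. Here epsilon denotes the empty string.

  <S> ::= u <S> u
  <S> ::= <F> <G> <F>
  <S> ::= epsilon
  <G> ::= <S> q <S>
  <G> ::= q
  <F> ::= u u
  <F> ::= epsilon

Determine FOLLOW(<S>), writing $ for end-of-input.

FIRST(<F>) = {epsilon, u}
FIRST(<S>) = {epsilon, q, u}  (via <F> <G> <F>)
FIRST(<G>) = {q, u}  (via <S> q <S>)
FOLLOW(<S>) includes $ since <S> is the start symbol.
FOLLOW(<S>): in <S>::=u <S> u, <S> is followed by u with FIRST {u}; in <G>::=<S> q <S> (occurrence 1), <S> is followed by q <S> with FIRST {q}; in <G>::=<S> q <S> (occurrence 2), the suffix after <S> is empty, so FOLLOW(<S>) ⊇ FOLLOW(<G>) = {$, q, u}. Thus FOLLOW(<S>) = {$, q, u}.
FOLLOW(<G>): in <S>::=<F> <G> <F>, <G> is followed by <F> with FIRST {epsilon, u}; in <S>::=<F> <G> <F>, the suffix after <G> is nullable, so FOLLOW(<G>) ⊇ FOLLOW(<S>) = {$, q, u}. Thus FOLLOW(<G>) = {$, q, u}.
FOLLOW(<F>): in <S>::=<F> <G> <F> (occurrence 1), <F> is followed by <G> <F> with FIRST {q, u}; in <S>::=<F> <G> <F> (occurrence 2), the suffix after <F> is empty, so FOLLOW(<F>) ⊇ FOLLOW(<S>) = {$, q, u}. Thus FOLLOW(<F>) = {$, q, u}.

{$, q, u}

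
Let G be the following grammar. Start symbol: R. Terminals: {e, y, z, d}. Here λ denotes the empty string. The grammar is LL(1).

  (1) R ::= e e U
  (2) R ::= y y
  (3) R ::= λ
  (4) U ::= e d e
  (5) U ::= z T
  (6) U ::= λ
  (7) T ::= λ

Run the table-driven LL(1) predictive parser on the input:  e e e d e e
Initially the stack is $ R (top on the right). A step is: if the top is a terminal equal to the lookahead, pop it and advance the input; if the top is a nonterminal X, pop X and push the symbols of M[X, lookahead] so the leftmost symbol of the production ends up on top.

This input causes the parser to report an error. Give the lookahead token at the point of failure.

     Stack    Input          Action
  1  $ R      e e e d e e $  expand R ::= e e U
  2  $ U e e  e e e d e e $  match e
  3  $ U e    e e d e e $    match e
  4  $ U      e d e e $      expand U ::= e d e
  5  $ e d e  e d e e $      match e
  6  $ e d    d e e $        match d
  7  $ e      e e $          match e
  8  $        e $            error: stack empty but input remains

e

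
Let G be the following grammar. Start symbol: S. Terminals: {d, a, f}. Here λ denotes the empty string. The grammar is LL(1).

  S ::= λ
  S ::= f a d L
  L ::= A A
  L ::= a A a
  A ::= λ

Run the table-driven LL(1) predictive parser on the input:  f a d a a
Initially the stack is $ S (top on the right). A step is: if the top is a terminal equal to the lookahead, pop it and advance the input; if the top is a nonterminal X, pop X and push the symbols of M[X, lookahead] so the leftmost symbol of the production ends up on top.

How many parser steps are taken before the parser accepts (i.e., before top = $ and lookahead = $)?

8

step 1: stack=$ S  input=f a d a a $  — expand S ::= f a d L
step 2: stack=$ L d a f  input=f a d a a $  — match f
step 3: stack=$ L d a  input=a d a a $  — match a
step 4: stack=$ L d  input=d a a $  — match d
step 5: stack=$ L  input=a a $  — expand L ::= a A a
step 6: stack=$ a A a  input=a a $  — match a
step 7: stack=$ a A  input=a $  — expand A ::= λ
step 8: stack=$ a  input=a $  — match a
Accept reached after 8 steps.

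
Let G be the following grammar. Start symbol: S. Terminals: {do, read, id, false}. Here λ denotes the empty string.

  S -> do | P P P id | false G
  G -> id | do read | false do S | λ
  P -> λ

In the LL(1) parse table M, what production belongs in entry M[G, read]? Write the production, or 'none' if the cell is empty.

FIRST(G): from G->id we get {id}; from G->do read we get {do}; from G->false do S we get {false}; from G->λ we get {λ}. So FIRST(G) = {λ, do, false, id}.
FIRST(P): from P->λ we get {λ}. So FIRST(P) = {λ}.
FIRST(S): from S->do we get {do}; from S->P P P id we get {id}; from S->false G we get {false}. So FIRST(S) = {do, false, id}.
FOLLOW(S) includes $ since S is the start symbol.
FOLLOW(S): in G->false do S, the suffix after S is empty, so FOLLOW(S) ⊇ FOLLOW(G) = {$}. Thus FOLLOW(S) = {$}.
FOLLOW(G): in S->false G, the suffix after G is empty, so FOLLOW(G) ⊇ FOLLOW(S) = {$}. Thus FOLLOW(G) = {$}.
For G -> id: FIRST(id) = {id}, so it goes in M[G, t] for t ∈ {id}.
For G -> do read: FIRST(do read) = {do}, so it goes in M[G, t] for t ∈ {do}.
For G -> false do S: FIRST(false do S) = {false}, so it goes in M[G, t] for t ∈ {false}.
For G -> λ: FIRST(λ) = {λ}, so it goes in M[G, t] for t ∈ {}; since λ ∈ FIRST, also for every t ∈ FOLLOW(G) = {$}.
None of these place a production in M[G, read].

none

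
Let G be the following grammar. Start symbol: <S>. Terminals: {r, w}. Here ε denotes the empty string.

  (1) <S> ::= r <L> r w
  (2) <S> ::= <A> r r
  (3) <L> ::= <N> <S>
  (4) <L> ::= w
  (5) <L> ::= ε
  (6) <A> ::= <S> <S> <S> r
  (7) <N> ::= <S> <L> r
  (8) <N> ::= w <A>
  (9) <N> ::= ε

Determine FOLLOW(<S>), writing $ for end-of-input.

{$, r, w}

FIRST(<S>) = {r}  (via <A> r r)
FIRST(<A>) = {r}  (via <S> <S> <S> r)
FIRST(<N>) = {ε, r, w}  (via <S> <L> r)
FIRST(<L>) = {ε, r, w}  (via <N> <S>)
FOLLOW(<S>) includes $ since <S> is the start symbol.
FOLLOW(<L>): in <S>::=r <L> r w, <L> is followed by r w with FIRST {r}; in <N>::=<S> <L> r, <L> is followed by r with FIRST {r}. Thus FOLLOW(<L>) = {r}.
FOLLOW(<S>): in <L>::=<N> <S>, the suffix after <S> is empty, so FOLLOW(<S>) ⊇ FOLLOW(<L>) = {r}; in <A>::=<S> <S> <S> r (occurrence 1), <S> is followed by <S> <S> r with FIRST {r}; in <A>::=<S> <S> <S> r (occurrence 2), <S> is followed by <S> r with FIRST {r}; in <A>::=<S> <S> <S> r (occurrence 3), <S> is followed by r with FIRST {r}; in <N>::=<S> <L> r, <S> is followed by <L> r with FIRST {r, w}. Thus FOLLOW(<S>) = {$, r, w}.
FOLLOW(<N>): in <L>::=<N> <S>, <N> is followed by <S> with FIRST {r}. Thus FOLLOW(<N>) = {r}.
FOLLOW(<A>): in <S>::=<A> r r, <A> is followed by r r with FIRST {r}; in <N>::=w <A>, the suffix after <A> is empty, so FOLLOW(<A>) ⊇ FOLLOW(<N>) = {r}. Thus FOLLOW(<A>) = {r}.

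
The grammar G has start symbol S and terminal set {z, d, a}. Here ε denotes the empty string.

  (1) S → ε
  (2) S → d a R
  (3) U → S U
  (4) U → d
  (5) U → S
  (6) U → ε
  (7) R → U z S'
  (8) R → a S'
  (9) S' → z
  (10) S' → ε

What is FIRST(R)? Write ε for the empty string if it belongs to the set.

{a, d, z}

FIRST(S): from S→ε we get {ε}; from S→d a R we get {d}. So FIRST(S) = {ε, d}.
FIRST(S'): from S'→z we get {z}; from S'→ε we get {ε}. So FIRST(S') = {ε, z}.
FIRST(U): from U→S U we get {ε, d}; from U→d we get {d}; from U→S we get {ε, d}; from U→ε we get {ε}. So FIRST(U) = {ε, d}.
FIRST(R): from R→U z S' we get {d, z}; from R→a S' we get {a}. So FIRST(R) = {a, d, z}.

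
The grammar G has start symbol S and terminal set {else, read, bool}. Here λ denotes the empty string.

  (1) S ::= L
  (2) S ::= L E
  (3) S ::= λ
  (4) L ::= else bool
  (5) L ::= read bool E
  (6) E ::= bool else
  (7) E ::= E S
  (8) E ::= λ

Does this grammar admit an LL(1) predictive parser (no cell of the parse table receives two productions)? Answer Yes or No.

No

FIRST(S) = {λ, else, read}
FIRST(L) = {else, read}
FIRST(E) = {λ, bool, else, read}
FOLLOW(S) = {$, bool, else, read}
FOLLOW(L) = {$, bool, else, read}
FOLLOW(E) = {$, bool, else, read}
Cell M[E, $] receives both E ::= E S and E ::= λ — the grammar is not LL(1).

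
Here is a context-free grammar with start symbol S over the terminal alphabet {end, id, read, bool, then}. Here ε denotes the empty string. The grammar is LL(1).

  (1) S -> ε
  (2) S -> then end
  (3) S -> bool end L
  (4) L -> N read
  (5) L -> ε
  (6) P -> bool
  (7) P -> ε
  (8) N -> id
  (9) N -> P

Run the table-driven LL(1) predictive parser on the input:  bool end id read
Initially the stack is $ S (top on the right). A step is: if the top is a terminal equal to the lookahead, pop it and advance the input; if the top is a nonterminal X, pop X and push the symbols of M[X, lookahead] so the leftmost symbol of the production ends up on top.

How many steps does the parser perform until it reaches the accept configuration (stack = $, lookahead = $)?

     Stack         Input               Action
  1  $ S           bool end id read $  expand S -> bool end L
  2  $ L end bool  bool end id read $  match bool
  3  $ L end       end id read $       match end
  4  $ L           id read $           expand L -> N read
  5  $ read N      id read $           expand N -> id
  6  $ read id     id read $           match id
  7  $ read        read $              match read
Accept reached after 7 steps.

7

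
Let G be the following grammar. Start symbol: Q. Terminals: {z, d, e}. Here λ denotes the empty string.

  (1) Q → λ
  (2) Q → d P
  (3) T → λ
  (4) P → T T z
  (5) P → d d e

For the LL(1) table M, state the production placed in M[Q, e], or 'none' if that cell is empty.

FIRST(Q): from Q→λ we get {λ}; from Q→d P we get {d}. So FIRST(Q) = {λ, d}.
FIRST(T): from T→λ we get {λ}. So FIRST(T) = {λ}.
FIRST(P): from P→T T z we get {z}; from P→d d e we get {d}. So FIRST(P) = {d, z}.
FOLLOW(Q) includes $ since Q is the start symbol.
FOLLOW(Q): Q appears on no right-hand side. Thus FOLLOW(Q) = {$}.
For Q → λ: FIRST(λ) = {λ}, so it goes in M[Q, t] for t ∈ {}; since λ ∈ FIRST, also for every t ∈ FOLLOW(Q) = {$}.
For Q → d P: FIRST(d P) = {d}, so it goes in M[Q, t] for t ∈ {d}.
None of these place a production in M[Q, e].

none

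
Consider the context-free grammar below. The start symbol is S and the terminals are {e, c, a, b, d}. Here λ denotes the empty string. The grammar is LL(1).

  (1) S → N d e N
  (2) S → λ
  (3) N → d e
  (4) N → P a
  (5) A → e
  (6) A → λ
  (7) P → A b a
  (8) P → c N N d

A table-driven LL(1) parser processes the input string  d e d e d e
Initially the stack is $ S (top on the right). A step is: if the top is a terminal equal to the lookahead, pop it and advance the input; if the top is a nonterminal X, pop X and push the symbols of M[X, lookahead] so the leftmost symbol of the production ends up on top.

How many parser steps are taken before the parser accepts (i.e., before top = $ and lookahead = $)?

step 1: stack=$ S  input=d e d e d e $  — expand S → N d e N
step 2: stack=$ N e d N  input=d e d e d e $  — expand N → d e
step 3: stack=$ N e d e d  input=d e d e d e $  — match d
step 4: stack=$ N e d e  input=e d e d e $  — match e
step 5: stack=$ N e d  input=d e d e $  — match d
step 6: stack=$ N e  input=e d e $  — match e
step 7: stack=$ N  input=d e $  — expand N → d e
step 8: stack=$ e d  input=d e $  — match d
step 9: stack=$ e  input=e $  — match e
Accept reached after 9 steps.

9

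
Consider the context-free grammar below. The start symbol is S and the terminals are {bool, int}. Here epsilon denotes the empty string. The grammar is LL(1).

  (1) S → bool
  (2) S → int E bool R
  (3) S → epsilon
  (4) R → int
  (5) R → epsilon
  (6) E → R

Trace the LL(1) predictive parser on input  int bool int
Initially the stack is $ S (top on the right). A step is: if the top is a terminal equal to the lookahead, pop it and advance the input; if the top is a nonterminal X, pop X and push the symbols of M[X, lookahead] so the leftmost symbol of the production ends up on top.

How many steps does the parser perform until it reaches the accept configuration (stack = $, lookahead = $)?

7

     Stack           Input           Action
  1  $ S             int bool int $  expand S → int E bool R
  2  $ R bool E int  int bool int $  match int
  3  $ R bool E      bool int $      expand E → R
  4  $ R bool R      bool int $      expand R → epsilon
  5  $ R bool        bool int $      match bool
  6  $ R             int $           expand R → int
  7  $ int           int $           match int
Accept reached after 7 steps.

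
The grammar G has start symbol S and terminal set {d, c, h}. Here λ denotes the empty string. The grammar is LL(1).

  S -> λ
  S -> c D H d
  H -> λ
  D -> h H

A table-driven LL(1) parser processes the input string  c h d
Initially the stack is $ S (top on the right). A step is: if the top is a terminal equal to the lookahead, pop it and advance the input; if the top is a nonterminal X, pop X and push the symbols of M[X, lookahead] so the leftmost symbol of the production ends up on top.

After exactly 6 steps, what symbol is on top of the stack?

     Stack      Input    Action
  1  $ S        c h d $  expand S -> c D H d
  2  $ d H D c  c h d $  match c
  3  $ d H D    h d $    expand D -> h H
  4  $ d H H h  h d $    match h
  5  $ d H H    d $      expand H -> λ
  6  $ d H      d $      expand H -> λ
Stack after step 6: $ d (top = d).

d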